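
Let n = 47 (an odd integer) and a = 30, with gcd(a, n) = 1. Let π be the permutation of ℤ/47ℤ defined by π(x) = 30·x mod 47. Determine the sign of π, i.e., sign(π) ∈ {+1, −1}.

Orbit of 13 under x↦30x: [13, 14, 44, 4, 26, 28, 41]… (length divides ord_47(30)).
Decompose π into cycles: lengths [46, 1] (2 cycles, including the fixed point 0).
n − c = 47 − 2 = 45; sign = (−1)^45 = -1.
Check: (30/47) = -1 by Zolotarev.

-1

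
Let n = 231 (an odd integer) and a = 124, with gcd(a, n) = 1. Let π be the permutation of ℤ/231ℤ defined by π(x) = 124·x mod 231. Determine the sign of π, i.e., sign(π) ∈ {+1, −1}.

Orbit of 31 under x↦124x: [31, 148, 103, 67, 223, 163, 115]… (length divides ord_231(124)).
Decompose π into cycles: lengths [30, 30, 30, 30, 30, 30, 6, 6, 6, 5, 5, 5, 5, 5, 5, 1, 1, 1] (18 cycles, including the fixed point 0).
Σ(ℓ_i−1) = 231−18 = 213; sign = (−1)^213 = -1.
Check: (124/231) = -1 by Zolotarev.

-1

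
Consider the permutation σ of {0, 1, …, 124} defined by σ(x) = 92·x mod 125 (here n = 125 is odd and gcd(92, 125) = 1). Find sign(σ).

-1

Trace 29: π^k(29) = [29, 43, 81, 77, 84, 103, 101] for k=0..6.
Decompose π into cycles: lengths [100, 20, 4, 1] (4 cycles, including the fixed point 0).
n − c = 125 − 4 = 121; sign = (−1)^121 = -1.
The Jacobi symbol (92|125) = -1 (Zolotarev) agrees.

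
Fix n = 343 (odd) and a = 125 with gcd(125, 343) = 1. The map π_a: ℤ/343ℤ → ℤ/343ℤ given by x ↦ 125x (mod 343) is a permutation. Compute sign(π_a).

-1

Orbit of 62 under x↦125x: [62, 204, 118, 1, 125, 190, 83]… (length divides ord_343(125)).
The orbit structure of x ↦ 125x mod 343: 10 orbits of sizes [98, 98, 98, 14, 14, 14, 2, 2, 2, 1].
343 − 10 = 333 transpositions; sign(π) = (−1)^333 = -1.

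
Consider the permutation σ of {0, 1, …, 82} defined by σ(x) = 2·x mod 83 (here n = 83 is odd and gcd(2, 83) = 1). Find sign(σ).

-1

Orbit of 22 under x↦2x: [22, 44, 5, 10, 20, 40, 80]… (length divides ord_83(2)).
2 cycles of lengths [82, 1].
sign(π) = (−1)^{n − #cycles} = (−1)^{83−2} = (−1)^81 = -1.
(2|83)_J = -1 (Zolotarev's lemma cross-check).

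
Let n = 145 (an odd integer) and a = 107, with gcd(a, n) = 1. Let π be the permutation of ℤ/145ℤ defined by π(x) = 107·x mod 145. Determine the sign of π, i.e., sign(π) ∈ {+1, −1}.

Start at x=1: 1 → 107 → 139 → 83 → 36 → 82 → 74 → … (one orbit).
10 cycles of lengths [28, 28, 28, 28, 7, 7, 7, 7, 4, 1].
Σ(ℓ_i−1) = 145−10 = 135; sign = (−1)^135 = -1.

-1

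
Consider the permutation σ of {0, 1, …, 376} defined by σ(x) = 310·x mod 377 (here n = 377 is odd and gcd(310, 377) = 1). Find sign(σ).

Start at x=54: 54 → 152 → 372 → 335 → 175 → 339 → 284 → … (one orbit).
Cycle lengths of π_310 on ℤ/377ℤ: [84, 84, 84, 84, 12, 7, 7, 7, 7, 1]; 10 cycles in total.
377 − 10 = 367 transpositions; sign(π) = (−1)^367 = -1.
(310|377)_J = -1 (Zolotarev's lemma cross-check).

-1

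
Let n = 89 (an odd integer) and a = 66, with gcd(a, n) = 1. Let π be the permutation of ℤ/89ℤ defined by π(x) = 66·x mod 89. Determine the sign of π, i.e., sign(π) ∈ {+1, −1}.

Start at x=80: 80 → 29 → 45 → 33 → 42 → 13 → 57 → … (one orbit).
π_66 has 2 disjoint cycles with lengths [88, 1] on {0,…,88}.
2 cycles on 89: each ℓ→(−1)^(ℓ−1), product (−1)^87 = -1.
Zolotarev: (66|89) = -1, matching the cycle-count sign.

-1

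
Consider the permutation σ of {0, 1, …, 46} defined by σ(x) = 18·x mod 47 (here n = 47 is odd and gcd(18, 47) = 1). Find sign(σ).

Start at x=25: 25 → 27 → 16 → 6 → 14 → 17 → 24 → … (one orbit).
3 cycles of lengths [23, 23, 1].
With 3 cycles on 47 points, sign = (−1)^{47−3} = +1.
The Jacobi symbol (18|47) = +1 (Zolotarev) agrees.

+1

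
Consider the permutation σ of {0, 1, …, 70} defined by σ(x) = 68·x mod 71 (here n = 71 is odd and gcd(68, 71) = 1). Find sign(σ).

-1

Trace 23: π^k(23) = [23, 2, 65, 18, 17, 20, 11] for k=0..6.
Cycle type of π: 70 + 1; total 2 cycles.
sign(π) = (−1)^{n − #cycles} = (−1)^{71−2} = (−1)^69 = -1.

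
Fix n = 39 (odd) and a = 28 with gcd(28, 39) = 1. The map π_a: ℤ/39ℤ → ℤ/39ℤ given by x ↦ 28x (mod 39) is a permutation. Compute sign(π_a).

-1

Trace 28: π^k(28) = [28, 4, 34, 16, 19, 25, 37] for k=0..6.
π_28 has 6 disjoint cycles with lengths [12, 12, 12, 1, 1, 1] on {0,…,38}.
sign(π) = (−1)^{n − #cycles} = (−1)^{39−6} = (−1)^33 = -1.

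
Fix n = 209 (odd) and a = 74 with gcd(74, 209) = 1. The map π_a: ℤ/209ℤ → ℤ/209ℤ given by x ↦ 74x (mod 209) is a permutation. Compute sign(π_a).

Orbit of 111 under x↦74x: [111, 63, 64, 138, 180, 153, 36]… (length divides ord_209(74)).
π_74 has 6 disjoint cycles with lengths [90, 90, 10, 9, 9, 1] on {0,…,208}.
209 − 6 = 203 transpositions; sign(π) = (−1)^203 = -1.
Via Zolotarev, sign(π_{74}) = (74|209) = -1.

-1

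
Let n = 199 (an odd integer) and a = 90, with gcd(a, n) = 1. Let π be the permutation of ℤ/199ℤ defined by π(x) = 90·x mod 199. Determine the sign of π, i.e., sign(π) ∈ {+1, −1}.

Trace 157: π^k(157) = [157, 1, 90, 140, 63, 98, 64] for k=0..6.
Cycle type of π: 33×6 + 1; total 7 cycles.
With 7 cycles on 199 points, sign = (−1)^{199−7} = +1.
Via Zolotarev, sign(π_{90}) = (90|199) = +1.

+1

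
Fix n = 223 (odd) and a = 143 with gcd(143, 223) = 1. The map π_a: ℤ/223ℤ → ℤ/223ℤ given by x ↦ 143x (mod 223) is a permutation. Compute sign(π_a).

+1

Orbit of 94 under x↦143x: [94, 62, 169, 83, 50, 14, 218]… (length divides ord_223(143)).
3 cycles of lengths [111, 111, 1].
3 cycles on 223: each ℓ→(−1)^(ℓ−1), product (−1)^220 = +1.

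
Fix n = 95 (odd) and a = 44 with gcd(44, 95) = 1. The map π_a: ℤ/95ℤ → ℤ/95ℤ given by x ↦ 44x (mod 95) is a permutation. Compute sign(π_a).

Trace 4: π^k(4) = [4, 81, 49, 66, 54, 1, 44] for k=0..6.
The orbit structure of x ↦ 44x mod 95: 9 orbits of sizes [18, 18, 18, 18, 9, 9, 2, 2, 1].
With 9 cycles on 95 points, sign = (−1)^{95−9} = +1.

+1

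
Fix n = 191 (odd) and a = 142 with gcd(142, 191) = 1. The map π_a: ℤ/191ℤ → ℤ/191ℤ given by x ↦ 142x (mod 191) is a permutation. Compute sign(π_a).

-1

Orbit of 190 under x↦142x: [190, 49, 82, 184, 152, 1, 142]… (length divides ord_191(142)).
Cycle lengths of π_142 on ℤ/191ℤ: [10, 10, 10, 10, 10, 10, 10, 10, 10, 10, 10, 10, 10, 10, 10, 10, 10, 10, 10, 1]; 20 cycles in total.
sign(π) = (−1)^{n − #cycles} = (−1)^{191−20} = (−1)^171 = -1.
Check: (142/191) = -1 by Zolotarev.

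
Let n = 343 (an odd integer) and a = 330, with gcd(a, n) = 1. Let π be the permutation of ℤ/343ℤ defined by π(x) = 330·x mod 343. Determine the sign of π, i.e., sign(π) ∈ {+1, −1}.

+1

Start at x=197: 197 → 183 → 22 → 57 → 288 → 29 → 309 → … (one orbit).
π_330 has 19 disjoint cycles with lengths [49, 49, 49, 49, 49, 49, 7, 7, 7, 7, 7, 7, 1, 1, 1, 1, 1, 1, 1] on {0,…,342}.
343 − 19 = 324 transpositions; sign(π) = (−1)^324 = +1.
(330|343)_J = +1 (Zolotarev's lemma cross-check).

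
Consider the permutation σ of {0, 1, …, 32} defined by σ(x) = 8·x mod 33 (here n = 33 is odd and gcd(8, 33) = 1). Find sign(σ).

+1

Orbit of 32 under x↦8x: [32, 25, 2, 16, 29, 1, 8]… (length divides ord_33(8)).
Decompose π into cycles: lengths [10, 10, 10, 2, 1] (5 cycles, including the fixed point 0).
Σ(ℓ_i−1) = 33−5 = 28; sign = (−1)^28 = +1.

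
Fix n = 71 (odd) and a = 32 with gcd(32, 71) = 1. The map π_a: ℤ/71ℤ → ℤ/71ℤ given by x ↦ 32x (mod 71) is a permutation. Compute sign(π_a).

Trace 48: π^k(48) = [48, 45, 20, 1, 32, 30, 37] for k=0..6.
Cycle type of π: 7×10 + 1; total 11 cycles.
71 − 11 = 60 transpositions; sign(π) = (−1)^60 = +1.

+1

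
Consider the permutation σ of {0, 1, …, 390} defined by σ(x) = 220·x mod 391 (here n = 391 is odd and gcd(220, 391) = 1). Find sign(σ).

Start at x=18: 18 → 50 → 52 → 101 → 324 → 118 → 154 → … (one orbit).
Cycle lengths of π_220 on ℤ/391ℤ: [22, 22, 22, 22, 22, 22, 22, 22, 22, 22, 22, 22, 22, 22, 22, 22, 11, 11, 2, 2, 2, 2, 2, 2, 2, 2, 1]; 27 cycles in total.
391 − 27 = 364 transpositions; sign(π) = (−1)^364 = +1.
Check: (220/391) = +1 by Zolotarev.

+1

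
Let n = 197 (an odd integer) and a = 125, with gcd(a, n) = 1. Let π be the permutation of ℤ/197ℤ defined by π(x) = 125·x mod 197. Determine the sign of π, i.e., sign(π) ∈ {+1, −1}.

Orbit of 66 under x↦125x: [66, 173, 152, 88, 165, 137, 183]… (length divides ord_197(125)).
Cycle lengths of π_125 on ℤ/197ℤ: [196, 1]; 2 cycles in total.
197 − 2 = 195 transpositions; sign(π) = (−1)^195 = -1.
Zolotarev: (125|197) = -1, matching the cycle-count sign.

-1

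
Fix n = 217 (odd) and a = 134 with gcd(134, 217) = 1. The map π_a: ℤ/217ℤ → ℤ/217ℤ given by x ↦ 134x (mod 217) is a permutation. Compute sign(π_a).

+1

Trace 36: π^k(36) = [36, 50, 190, 71, 183, 1, 134] for k=0..6.
Cycle lengths of π_134 on ℤ/217ℤ: [15, 15, 15, 15, 15, 15, 15, 15, 15, 15, 15, 15, 15, 15, 1, 1, 1, 1, 1, 1, 1]; 21 cycles in total.
sign(π) = (−1)^{n − #cycles} = (−1)^{217−21} = (−1)^196 = +1.
The Jacobi symbol (134|217) = +1 (Zolotarev) agrees.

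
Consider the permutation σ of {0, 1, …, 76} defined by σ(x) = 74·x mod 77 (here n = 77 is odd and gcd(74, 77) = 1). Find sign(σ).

-1

Orbit of 18 under x↦74x: [18, 23, 8, 53, 72, 15, 32]… (length divides ord_77(74)).
π_74 has 6 disjoint cycles with lengths [30, 30, 10, 3, 3, 1] on {0,…,76}.
sign(π) = (−1)^{n − #cycles} = (−1)^{77−6} = (−1)^71 = -1.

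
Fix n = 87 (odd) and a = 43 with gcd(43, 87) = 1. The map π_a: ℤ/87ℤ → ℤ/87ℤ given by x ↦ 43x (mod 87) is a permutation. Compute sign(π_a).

Trace 19: π^k(19) = [19, 34, 70, 52, 61, 13, 37] for k=0..6.
Cycle lengths of π_43 on ℤ/87ℤ: [28, 28, 28, 1, 1, 1]; 6 cycles in total.
n − c = 87 − 6 = 81; sign = (−1)^81 = -1.
Check: (43/87) = -1 by Zolotarev.

-1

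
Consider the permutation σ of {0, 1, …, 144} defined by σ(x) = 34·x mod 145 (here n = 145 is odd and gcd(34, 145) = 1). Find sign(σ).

Orbit of 136 under x↦34x: [136, 129, 36, 64, 1, 34, 141]… (length divides ord_145(34)).
Decompose π into cycles: lengths [14, 14, 14, 14, 14, 14, 14, 14, 14, 14, 2, 2, 1] (13 cycles, including the fixed point 0).
13 cycles on 145: each ℓ→(−1)^(ℓ−1), product (−1)^132 = +1.
The Jacobi symbol (34|145) = +1 (Zolotarev) agrees.

+1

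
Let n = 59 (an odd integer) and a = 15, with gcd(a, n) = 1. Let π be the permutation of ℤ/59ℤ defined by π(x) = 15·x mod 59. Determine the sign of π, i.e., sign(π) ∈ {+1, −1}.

Orbit of 48 under x↦15x: [48, 12, 3, 45, 26, 36, 9]… (length divides ord_59(15)).
3 cycles of lengths [29, 29, 1].
n − c = 59 − 3 = 56; sign = (−1)^56 = +1.

+1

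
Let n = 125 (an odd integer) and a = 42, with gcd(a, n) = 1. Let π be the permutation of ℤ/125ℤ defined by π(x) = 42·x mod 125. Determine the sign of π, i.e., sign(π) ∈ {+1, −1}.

-1

Trace 113: π^k(113) = [113, 121, 82, 69, 23, 91, 72] for k=0..6.
Cycle lengths of π_42 on ℤ/125ℤ: [100, 20, 4, 1]; 4 cycles in total.
sign(π) = (−1)^{n − #cycles} = (−1)^{125−4} = (−1)^121 = -1.
(42|125)_J = -1 (Zolotarev's lemma cross-check).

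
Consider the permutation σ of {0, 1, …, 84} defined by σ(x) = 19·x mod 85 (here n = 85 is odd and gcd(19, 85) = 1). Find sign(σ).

Orbit of 1 under x↦19x: [1, 19, 21, 59, 16, 49, 81]… (length divides ord_85(19)).
Cycle lengths of π_19 on ℤ/85ℤ: [8, 8, 8, 8, 8, 8, 8, 8, 8, 8, 2, 2, 1]; 13 cycles in total.
13 cycles on 85: each ℓ→(−1)^(ℓ−1), product (−1)^72 = +1.
(19|85)_J = +1 (Zolotarev's lemma cross-check).

+1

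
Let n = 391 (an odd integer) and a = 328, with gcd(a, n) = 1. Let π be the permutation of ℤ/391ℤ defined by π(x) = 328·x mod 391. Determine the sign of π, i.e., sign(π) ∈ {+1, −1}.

Start at x=108: 108 → 234 → 116 → 121 → 197 → 101 → 284 → … (one orbit).
Cycle type of π: 176×2 + 16 + 11×2 + 1; total 6 cycles.
391 − 6 = 385 transpositions; sign(π) = (−1)^385 = -1.
(328|391)_J = -1 (Zolotarev's lemma cross-check).

-1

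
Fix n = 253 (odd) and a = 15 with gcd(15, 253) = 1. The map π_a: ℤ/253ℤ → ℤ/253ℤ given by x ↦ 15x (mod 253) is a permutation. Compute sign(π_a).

Trace 34: π^k(34) = [34, 4, 60, 141, 91, 100, 235] for k=0..6.
Cycle type of π: 110×2 + 22 + 5×2 + 1; total 6 cycles.
sign(π) = (−1)^{n − #cycles} = (−1)^{253−6} = (−1)^247 = -1.

-1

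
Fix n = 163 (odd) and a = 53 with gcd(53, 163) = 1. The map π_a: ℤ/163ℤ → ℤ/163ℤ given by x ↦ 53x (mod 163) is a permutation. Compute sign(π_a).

Orbit of 104 under x↦53x: [104, 133, 40, 1, 53, 38, 58]… (length divides ord_163(53)).
Decompose π into cycles: lengths [9, 9, 9, 9, 9, 9, 9, 9, 9, 9, 9, 9, 9, 9, 9, 9, 9, 9, 1] (19 cycles, including the fixed point 0).
sign(π) = (−1)^{n − #cycles} = (−1)^{163−19} = (−1)^144 = +1.

+1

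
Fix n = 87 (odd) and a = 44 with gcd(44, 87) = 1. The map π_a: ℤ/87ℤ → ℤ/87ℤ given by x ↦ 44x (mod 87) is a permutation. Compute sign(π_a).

+1

Trace 7: π^k(7) = [7, 47, 67, 77, 82, 41, 64] for k=0..6.
Cycle type of π: 28×3 + 2 + 1; total 5 cycles.
n − c = 87 − 5 = 82; sign = (−1)^82 = +1.
Zolotarev: (44|87) = +1, matching the cycle-count sign.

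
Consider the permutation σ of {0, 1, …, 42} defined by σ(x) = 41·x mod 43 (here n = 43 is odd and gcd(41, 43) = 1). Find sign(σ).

+1

Start at x=35: 35 → 16 → 11 → 21 → 1 → 41 → 4 → 35 (one orbit).
The orbit structure of x ↦ 41x mod 43: 7 orbits of sizes [7, 7, 7, 7, 7, 7, 1].
With 7 cycles on 43 points, sign = (−1)^{43−7} = +1.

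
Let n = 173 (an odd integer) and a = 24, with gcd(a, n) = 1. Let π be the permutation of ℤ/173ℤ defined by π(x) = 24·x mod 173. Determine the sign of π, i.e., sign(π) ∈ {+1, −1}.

+1

Trace 140: π^k(140) = [140, 73, 22, 9, 43, 167, 29] for k=0..6.
Cycle type of π: 86×2 + 1; total 3 cycles.
With 3 cycles on 173 points, sign = (−1)^{173−3} = +1.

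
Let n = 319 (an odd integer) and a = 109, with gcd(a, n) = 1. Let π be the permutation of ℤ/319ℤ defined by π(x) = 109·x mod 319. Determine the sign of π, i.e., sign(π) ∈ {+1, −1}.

Start at x=111: 111 → 296 → 45 → 120 → 1 → 109 → 78 → … (one orbit).
The orbit structure of x ↦ 109x mod 319: 28 orbits of sizes [14, 14, 14, 14, 14, 14, 14, 14, 14, 14, 14, 14, 14, 14, 14, 14, 14, 14, 14, 14, 14, 14, 2, 2, 2, 2, 2, 1].
With 28 cycles on 319 points, sign = (−1)^{319−28} = -1.
Check: (109/319) = -1 by Zolotarev.

-1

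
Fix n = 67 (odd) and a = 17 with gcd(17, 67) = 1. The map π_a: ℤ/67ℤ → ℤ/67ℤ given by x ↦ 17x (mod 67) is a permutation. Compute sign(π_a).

+1

Start at x=54: 54 → 47 → 62 → 49 → 29 → 24 → 6 → … (one orbit).
Cycle lengths of π_17 on ℤ/67ℤ: [33, 33, 1]; 3 cycles in total.
67 − 3 = 64 transpositions; sign(π) = (−1)^64 = +1.
Check: (17/67) = +1 by Zolotarev.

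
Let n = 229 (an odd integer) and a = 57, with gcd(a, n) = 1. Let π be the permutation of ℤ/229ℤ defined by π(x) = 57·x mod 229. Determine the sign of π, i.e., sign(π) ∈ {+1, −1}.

Start at x=17: 17 → 53 → 44 → 218 → 60 → 214 → 61 → … (one orbit).
13 cycles of lengths [19, 19, 19, 19, 19, 19, 19, 19, 19, 19, 19, 19, 1].
13 cycles on 229: each ℓ→(−1)^(ℓ−1), product (−1)^216 = +1.

+1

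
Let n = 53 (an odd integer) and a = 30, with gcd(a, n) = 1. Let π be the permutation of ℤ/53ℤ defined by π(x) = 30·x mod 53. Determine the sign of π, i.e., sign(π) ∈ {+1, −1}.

-1

Orbit of 52 under x↦30x: [52, 23, 1, 30]… (length divides ord_53(30)).
Cycle type of π: 4×13 + 1; total 14 cycles.
sign(π) = (−1)^{n − #cycles} = (−1)^{53−14} = (−1)^39 = -1.
(30|53)_J = -1 (Zolotarev's lemma cross-check).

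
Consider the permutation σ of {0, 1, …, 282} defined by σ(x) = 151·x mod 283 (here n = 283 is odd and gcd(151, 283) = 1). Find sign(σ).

+1

Trace 29: π^k(29) = [29, 134, 141, 66, 61, 155, 199] for k=0..6.
7 cycles of lengths [47, 47, 47, 47, 47, 47, 1].
With 7 cycles on 283 points, sign = (−1)^{283−7} = +1.
(151|283)_J = +1 (Zolotarev's lemma cross-check).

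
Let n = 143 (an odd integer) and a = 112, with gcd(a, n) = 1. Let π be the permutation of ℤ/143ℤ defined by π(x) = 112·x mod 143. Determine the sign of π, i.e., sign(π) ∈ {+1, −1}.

Orbit of 138 under x↦112x: [138, 12, 57, 92, 8, 38, 109]… (length divides ord_143(112)).
The orbit structure of x ↦ 112x mod 143: 11 orbits of sizes [20, 20, 20, 20, 20, 20, 10, 4, 4, 4, 1].
n − c = 143 − 11 = 132; sign = (−1)^132 = +1.
(112|143)_J = +1 (Zolotarev's lemma cross-check).

+1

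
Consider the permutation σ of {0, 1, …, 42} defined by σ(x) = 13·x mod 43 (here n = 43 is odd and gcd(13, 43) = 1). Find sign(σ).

+1

Trace 10: π^k(10) = [10, 1, 13, 40, 4, 9, 31] for k=0..6.
Cycle lengths of π_13 on ℤ/43ℤ: [21, 21, 1]; 3 cycles in total.
sign(π) = (−1)^{n − #cycles} = (−1)^{43−3} = (−1)^40 = +1.
The Jacobi symbol (13|43) = +1 (Zolotarev) agrees.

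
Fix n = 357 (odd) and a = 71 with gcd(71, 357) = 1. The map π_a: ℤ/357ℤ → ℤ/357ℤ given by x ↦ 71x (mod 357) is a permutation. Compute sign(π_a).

Trace 92: π^k(92) = [92, 106, 29, 274, 176, 1, 71] for k=0..6.
Decompose π into cycles: lengths [16, 16, 16, 16, 16, 16, 16, 16, 16, 16, 16, 16, 16, 16, 16, 16, 16, 16, 16, 16, 16, 2, 2, 2, 2, 2, 2, 2, 1, 1, 1, 1, 1, 1, 1] (35 cycles, including the fixed point 0).
35 cycles on 357: each ℓ→(−1)^(ℓ−1), product (−1)^322 = +1.
(71|357)_J = +1 (Zolotarev's lemma cross-check).

+1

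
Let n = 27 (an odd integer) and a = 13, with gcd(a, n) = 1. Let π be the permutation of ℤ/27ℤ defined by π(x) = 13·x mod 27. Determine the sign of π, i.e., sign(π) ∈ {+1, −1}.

+1

Trace 10: π^k(10) = [10, 22, 16, 19, 4, 25, 1] for k=0..6.
7 cycles of lengths [9, 9, 3, 3, 1, 1, 1].
With 7 cycles on 27 points, sign = (−1)^{27−7} = +1.
Check: (13/27) = +1 by Zolotarev.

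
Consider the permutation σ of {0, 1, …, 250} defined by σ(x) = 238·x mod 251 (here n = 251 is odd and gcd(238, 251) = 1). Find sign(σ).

-1

Orbit of 125 under x↦238x: [125, 132, 41, 220, 152, 32, 86]… (length divides ord_251(238)).
π_238 has 2 disjoint cycles with lengths [250, 1] on {0,…,250}.
251 − 2 = 249 transpositions; sign(π) = (−1)^249 = -1.
Zolotarev: (238|251) = -1, matching the cycle-count sign.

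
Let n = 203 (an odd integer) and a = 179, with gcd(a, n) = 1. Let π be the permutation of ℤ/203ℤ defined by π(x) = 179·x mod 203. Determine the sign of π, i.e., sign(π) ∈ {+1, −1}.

Start at x=183: 183 → 74 → 51 → 197 → 144 → 198 → 120 → … (one orbit).
Cycle lengths of π_179 on ℤ/203ℤ: [42, 42, 42, 42, 14, 14, 3, 3, 1]; 9 cycles in total.
203 − 9 = 194 transpositions; sign(π) = (−1)^194 = +1.

+1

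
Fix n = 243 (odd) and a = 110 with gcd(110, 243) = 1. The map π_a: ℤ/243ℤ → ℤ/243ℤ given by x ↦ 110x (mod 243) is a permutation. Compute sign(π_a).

-1

Start at x=61: 61 → 149 → 109 → 83 → 139 → 224 → 97 → … (one orbit).
Cycle lengths of π_110 on ℤ/243ℤ: [162, 54, 18, 6, 2, 1]; 6 cycles in total.
243 − 6 = 237 transpositions; sign(π) = (−1)^237 = -1.
Check: (110/243) = -1 by Zolotarev.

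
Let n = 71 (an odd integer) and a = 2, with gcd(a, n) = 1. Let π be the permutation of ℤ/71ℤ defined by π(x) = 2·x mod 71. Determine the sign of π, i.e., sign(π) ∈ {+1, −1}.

+1

Trace 12: π^k(12) = [12, 24, 48, 25, 50, 29, 58] for k=0..6.
The orbit structure of x ↦ 2x mod 71: 3 orbits of sizes [35, 35, 1].
3 cycles on 71: each ℓ→(−1)^(ℓ−1), product (−1)^68 = +1.
Check: (2/71) = +1 by Zolotarev.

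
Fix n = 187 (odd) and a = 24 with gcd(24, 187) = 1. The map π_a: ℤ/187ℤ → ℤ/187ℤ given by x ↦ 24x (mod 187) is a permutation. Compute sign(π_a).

Trace 6: π^k(6) = [6, 144, 90, 103, 41, 49, 54] for k=0..6.
The orbit structure of x ↦ 24x mod 187: 5 orbits of sizes [80, 80, 16, 10, 1].
sign(π) = (−1)^{n − #cycles} = (−1)^{187−5} = (−1)^182 = +1.

+1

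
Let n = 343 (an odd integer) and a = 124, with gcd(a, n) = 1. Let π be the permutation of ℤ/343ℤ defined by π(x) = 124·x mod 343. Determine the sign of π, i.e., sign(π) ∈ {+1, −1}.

Start at x=22: 22 → 327 → 74 → 258 → 93 → 213 → 1 → … (one orbit).
π_124 has 4 disjoint cycles with lengths [294, 42, 6, 1] on {0,…,342}.
343 − 4 = 339 transpositions; sign(π) = (−1)^339 = -1.

-1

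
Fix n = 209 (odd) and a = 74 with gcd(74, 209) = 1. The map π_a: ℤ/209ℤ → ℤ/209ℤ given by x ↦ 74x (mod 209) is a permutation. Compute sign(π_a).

-1

Trace 63: π^k(63) = [63, 64, 138, 180, 153, 36, 156] for k=0..6.
6 cycles of lengths [90, 90, 10, 9, 9, 1].
sign(π) = (−1)^{n − #cycles} = (−1)^{209−6} = (−1)^203 = -1.
The Jacobi symbol (74|209) = -1 (Zolotarev) agrees.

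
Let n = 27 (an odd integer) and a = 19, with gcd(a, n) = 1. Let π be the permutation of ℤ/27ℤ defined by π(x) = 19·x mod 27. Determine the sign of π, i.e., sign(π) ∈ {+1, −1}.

+1

Trace 19: π^k(19) = [19, 10, 1] for k=0..2.
The orbit structure of x ↦ 19x mod 27: 15 orbits of sizes [3, 3, 3, 3, 3, 3, 1, 1, 1, 1, 1, 1, 1, 1, 1].
Σ(ℓ_i−1) = 27−15 = 12; sign = (−1)^12 = +1.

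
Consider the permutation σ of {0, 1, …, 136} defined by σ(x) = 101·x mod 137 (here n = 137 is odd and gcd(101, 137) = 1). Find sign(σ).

Start at x=25: 25 → 59 → 68 → 18 → 37 → 38 → 2 → … (one orbit).
3 cycles of lengths [68, 68, 1].
Σ(ℓ_i−1) = 137−3 = 134; sign = (−1)^134 = +1.

+1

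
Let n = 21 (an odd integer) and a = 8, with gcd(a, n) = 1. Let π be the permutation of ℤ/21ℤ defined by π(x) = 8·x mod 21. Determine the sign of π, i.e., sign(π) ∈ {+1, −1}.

Orbit of 1 under x↦8x: [1, 8]… (length divides ord_21(8)).
14 cycles of lengths [2, 2, 2, 2, 2, 2, 2, 1, 1, 1, 1, 1, 1, 1].
14 cycles on 21: each ℓ→(−1)^(ℓ−1), product (−1)^7 = -1.

-1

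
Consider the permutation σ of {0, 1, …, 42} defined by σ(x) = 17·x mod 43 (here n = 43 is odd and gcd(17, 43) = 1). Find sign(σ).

+1

Orbit of 16 under x↦17x: [16, 14, 23, 4, 25, 38, 1]… (length divides ord_43(17)).
The orbit structure of x ↦ 17x mod 43: 3 orbits of sizes [21, 21, 1].
43 − 3 = 40 transpositions; sign(π) = (−1)^40 = +1.
(17|43)_J = +1 (Zolotarev's lemma cross-check).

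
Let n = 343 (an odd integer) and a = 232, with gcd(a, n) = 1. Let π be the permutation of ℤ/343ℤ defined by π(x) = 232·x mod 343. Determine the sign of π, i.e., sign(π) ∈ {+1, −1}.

Start at x=295: 295 → 183 → 267 → 204 → 337 → 323 → 162 → … (one orbit).
π_232 has 19 disjoint cycles with lengths [49, 49, 49, 49, 49, 49, 7, 7, 7, 7, 7, 7, 1, 1, 1, 1, 1, 1, 1] on {0,…,342}.
343 − 19 = 324 transpositions; sign(π) = (−1)^324 = +1.
Via Zolotarev, sign(π_{232}) = (232|343) = +1.

+1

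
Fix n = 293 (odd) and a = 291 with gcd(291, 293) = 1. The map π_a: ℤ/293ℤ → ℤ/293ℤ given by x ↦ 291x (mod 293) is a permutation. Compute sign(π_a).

Trace 19: π^k(19) = [19, 255, 76, 141, 11, 271, 44] for k=0..6.
The orbit structure of x ↦ 291x mod 293: 2 orbits of sizes [292, 1].
2 cycles on 293: each ℓ→(−1)^(ℓ−1), product (−1)^291 = -1.
Via Zolotarev, sign(π_{291}) = (291|293) = -1.

-1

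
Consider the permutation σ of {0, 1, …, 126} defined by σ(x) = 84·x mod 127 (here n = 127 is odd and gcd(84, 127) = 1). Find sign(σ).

+1

Trace 47: π^k(47) = [47, 11, 35, 19, 72, 79, 32] for k=0..6.
Cycle type of π: 63×2 + 1; total 3 cycles.
sign(π) = (−1)^{n − #cycles} = (−1)^{127−3} = (−1)^124 = +1.
Check: (84/127) = +1 by Zolotarev.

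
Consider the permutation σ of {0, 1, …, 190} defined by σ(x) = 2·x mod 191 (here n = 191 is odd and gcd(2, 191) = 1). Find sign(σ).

Trace 49: π^k(49) = [49, 98, 5, 10, 20, 40, 80] for k=0..6.
The orbit structure of x ↦ 2x mod 191: 3 orbits of sizes [95, 95, 1].
Σ(ℓ_i−1) = 191−3 = 188; sign = (−1)^188 = +1.
The Jacobi symbol (2|191) = +1 (Zolotarev) agrees.

+1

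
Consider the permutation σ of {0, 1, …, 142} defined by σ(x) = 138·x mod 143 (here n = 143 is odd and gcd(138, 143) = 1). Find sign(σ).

Trace 92: π^k(92) = [92, 112, 12, 83, 14, 73, 64] for k=0..6.
The orbit structure of x ↦ 138x mod 143: 11 orbits of sizes [20, 20, 20, 20, 20, 20, 10, 4, 4, 4, 1].
sign(π) = (−1)^{n − #cycles} = (−1)^{143−11} = (−1)^132 = +1.
(138|143)_J = +1 (Zolotarev's lemma cross-check).

+1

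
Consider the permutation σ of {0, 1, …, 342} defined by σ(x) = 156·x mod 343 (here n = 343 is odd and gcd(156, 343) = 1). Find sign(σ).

+1

Orbit of 78 under x↦156x: [78, 163, 46, 316, 247, 116, 260]… (length divides ord_343(156)).
Cycle lengths of π_156 on ℤ/343ℤ: [147, 147, 21, 21, 3, 3, 1]; 7 cycles in total.
Σ(ℓ_i−1) = 343−7 = 336; sign = (−1)^336 = +1.
The Jacobi symbol (156|343) = +1 (Zolotarev) agrees.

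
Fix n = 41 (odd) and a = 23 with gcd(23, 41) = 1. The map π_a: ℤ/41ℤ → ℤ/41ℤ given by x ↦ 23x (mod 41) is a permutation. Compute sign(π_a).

+1

Start at x=16: 16 → 40 → 18 → 4 → 10 → 25 → 1 → … (one orbit).
5 cycles of lengths [10, 10, 10, 10, 1].
With 5 cycles on 41 points, sign = (−1)^{41−5} = +1.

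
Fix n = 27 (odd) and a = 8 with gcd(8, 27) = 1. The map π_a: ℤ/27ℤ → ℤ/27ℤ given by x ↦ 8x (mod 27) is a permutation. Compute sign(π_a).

-1

Orbit of 26 under x↦8x: [26, 19, 17, 1, 8, 10]… (length divides ord_27(8)).
Cycle lengths of π_8 on ℤ/27ℤ: [6, 6, 6, 2, 2, 2, 2, 1]; 8 cycles in total.
n − c = 27 − 8 = 19; sign = (−1)^19 = -1.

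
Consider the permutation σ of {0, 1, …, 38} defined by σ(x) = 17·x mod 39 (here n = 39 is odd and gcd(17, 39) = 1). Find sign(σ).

-1

Start at x=23: 23 → 1 → 17 → 16 → 38 → 22 → 23 (one orbit).
Cycle type of π: 6×6 + 2 + 1; total 8 cycles.
sign(π) = (−1)^{n − #cycles} = (−1)^{39−8} = (−1)^31 = -1.
Via Zolotarev, sign(π_{17}) = (17|39) = -1.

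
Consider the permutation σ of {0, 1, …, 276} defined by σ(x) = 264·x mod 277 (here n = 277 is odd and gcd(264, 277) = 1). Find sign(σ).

Trace 213: π^k(213) = [213, 1, 264, 169, 19, 30, 164] for k=0..6.
Cycle type of π: 23×12 + 1; total 13 cycles.
277 − 13 = 264 transpositions; sign(π) = (−1)^264 = +1.

+1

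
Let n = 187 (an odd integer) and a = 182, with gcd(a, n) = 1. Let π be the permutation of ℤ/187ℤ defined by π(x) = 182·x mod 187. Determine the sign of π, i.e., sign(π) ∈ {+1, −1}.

Trace 129: π^k(129) = [129, 103, 46, 144, 28, 47, 139] for k=0..6.
Cycle lengths of π_182 on ℤ/187ℤ: [80, 80, 16, 10, 1]; 5 cycles in total.
5 cycles on 187: each ℓ→(−1)^(ℓ−1), product (−1)^182 = +1.
Via Zolotarev, sign(π_{182}) = (182|187) = +1.

+1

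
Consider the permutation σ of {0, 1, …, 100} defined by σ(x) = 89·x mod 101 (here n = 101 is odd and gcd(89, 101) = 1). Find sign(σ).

Start at x=55: 55 → 47 → 42 → 1 → 89 → 43 → 90 → … (one orbit).
Decompose π into cycles: lengths [100, 1] (2 cycles, including the fixed point 0).
2 cycles on 101: each ℓ→(−1)^(ℓ−1), product (−1)^99 = -1.
The Jacobi symbol (89|101) = -1 (Zolotarev) agrees.

-1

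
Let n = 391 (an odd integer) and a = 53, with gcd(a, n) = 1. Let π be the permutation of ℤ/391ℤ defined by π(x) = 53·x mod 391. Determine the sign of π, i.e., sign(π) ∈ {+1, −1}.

-1

Start at x=332: 332 → 1 → 53 → 72 → 297 → 101 → 270 → … (one orbit).
8 cycles of lengths [88, 88, 88, 88, 22, 8, 8, 1].
sign(π) = (−1)^{n − #cycles} = (−1)^{391−8} = (−1)^383 = -1.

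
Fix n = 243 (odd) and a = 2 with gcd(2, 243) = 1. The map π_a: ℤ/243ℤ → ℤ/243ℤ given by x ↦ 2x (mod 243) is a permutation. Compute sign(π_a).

-1

Trace 13: π^k(13) = [13, 26, 52, 104, 208, 173, 103] for k=0..6.
π_2 has 6 disjoint cycles with lengths [162, 54, 18, 6, 2, 1] on {0,…,242}.
243 − 6 = 237 transpositions; sign(π) = (−1)^237 = -1.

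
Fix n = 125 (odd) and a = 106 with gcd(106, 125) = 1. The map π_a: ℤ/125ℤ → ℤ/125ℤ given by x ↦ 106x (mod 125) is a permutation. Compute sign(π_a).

Orbit of 1 under x↦106x: [1, 106, 111, 16, 71, 26, 6]… (length divides ord_125(106)).
Cycle type of π: 25×4 + 5×4 + 1×5; total 13 cycles.
Σ(ℓ_i−1) = 125−13 = 112; sign = (−1)^112 = +1.
Zolotarev: (106|125) = +1, matching the cycle-count sign.

+1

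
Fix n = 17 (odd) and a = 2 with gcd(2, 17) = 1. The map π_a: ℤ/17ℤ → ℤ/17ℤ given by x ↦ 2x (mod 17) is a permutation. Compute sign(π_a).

+1

Start at x=13: 13 → 9 → 1 → 2 → 4 → 8 → 16 → … (one orbit).
π_2 has 3 disjoint cycles with lengths [8, 8, 1] on {0,…,16}.
With 3 cycles on 17 points, sign = (−1)^{17−3} = +1.
Via Zolotarev, sign(π_{2}) = (2|17) = +1.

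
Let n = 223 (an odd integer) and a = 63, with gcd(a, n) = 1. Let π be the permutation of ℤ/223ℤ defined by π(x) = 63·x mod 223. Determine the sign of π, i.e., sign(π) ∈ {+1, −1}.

Start at x=211: 211 → 136 → 94 → 124 → 7 → 218 → 131 → … (one orbit).
π_63 has 3 disjoint cycles with lengths [111, 111, 1] on {0,…,222}.
sign(π) = (−1)^{n − #cycles} = (−1)^{223−3} = (−1)^220 = +1.

+1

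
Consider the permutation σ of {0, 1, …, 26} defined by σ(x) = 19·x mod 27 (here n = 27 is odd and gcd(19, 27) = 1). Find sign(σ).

+1

Orbit of 19 under x↦19x: [19, 10, 1]… (length divides ord_27(19)).
15 cycles of lengths [3, 3, 3, 3, 3, 3, 1, 1, 1, 1, 1, 1, 1, 1, 1].
15 cycles on 27: each ℓ→(−1)^(ℓ−1), product (−1)^12 = +1.
Check: (19/27) = +1 by Zolotarev.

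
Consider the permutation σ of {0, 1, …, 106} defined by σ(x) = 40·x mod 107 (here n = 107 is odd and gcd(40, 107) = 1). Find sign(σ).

+1

Start at x=47: 47 → 61 → 86 → 16 → 105 → 27 → 10 → … (one orbit).
3 cycles of lengths [53, 53, 1].
3 cycles on 107: each ℓ→(−1)^(ℓ−1), product (−1)^104 = +1.
The Jacobi symbol (40|107) = +1 (Zolotarev) agrees.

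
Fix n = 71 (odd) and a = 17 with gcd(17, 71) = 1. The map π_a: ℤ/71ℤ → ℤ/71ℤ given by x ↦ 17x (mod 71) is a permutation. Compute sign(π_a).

-1

Orbit of 46 under x↦17x: [46, 1, 17, 5, 14, 25, 70]… (length divides ord_71(17)).
8 cycles of lengths [10, 10, 10, 10, 10, 10, 10, 1].
71 − 8 = 63 transpositions; sign(π) = (−1)^63 = -1.
(17|71)_J = -1 (Zolotarev's lemma cross-check).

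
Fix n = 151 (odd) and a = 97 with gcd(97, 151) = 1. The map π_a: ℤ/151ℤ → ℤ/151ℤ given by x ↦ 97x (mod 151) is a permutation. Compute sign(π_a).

+1

Orbit of 69 under x↦97x: [69, 49, 72, 38, 62, 125, 45]… (length divides ord_151(97)).
The orbit structure of x ↦ 97x mod 151: 3 orbits of sizes [75, 75, 1].
sign(π) = (−1)^{n − #cycles} = (−1)^{151−3} = (−1)^148 = +1.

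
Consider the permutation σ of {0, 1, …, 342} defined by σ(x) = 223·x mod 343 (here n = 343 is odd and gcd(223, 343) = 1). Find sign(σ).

-1

Trace 99: π^k(99) = [99, 125, 92, 279, 134, 41, 225] for k=0..6.
Decompose π into cycles: lengths [98, 98, 98, 14, 14, 14, 2, 2, 2, 1] (10 cycles, including the fixed point 0).
Σ(ℓ_i−1) = 343−10 = 333; sign = (−1)^333 = -1.
The Jacobi symbol (223|343) = -1 (Zolotarev) agrees.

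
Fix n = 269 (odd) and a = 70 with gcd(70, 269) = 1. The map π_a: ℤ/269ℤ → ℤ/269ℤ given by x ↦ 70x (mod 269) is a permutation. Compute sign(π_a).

+1

Orbit of 177 under x↦70x: [177, 16, 44, 121, 131, 24, 66]… (length divides ord_269(70)).
5 cycles of lengths [67, 67, 67, 67, 1].
5 cycles on 269: each ℓ→(−1)^(ℓ−1), product (−1)^264 = +1.
(70|269)_J = +1 (Zolotarev's lemma cross-check).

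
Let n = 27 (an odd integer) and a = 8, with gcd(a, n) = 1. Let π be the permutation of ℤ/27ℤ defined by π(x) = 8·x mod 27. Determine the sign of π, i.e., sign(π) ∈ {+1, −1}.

-1

Start at x=17: 17 → 1 → 8 → 10 → 26 → 19 → 17 (one orbit).
π_8 has 8 disjoint cycles with lengths [6, 6, 6, 2, 2, 2, 2, 1] on {0,…,26}.
27 − 8 = 19 transpositions; sign(π) = (−1)^19 = -1.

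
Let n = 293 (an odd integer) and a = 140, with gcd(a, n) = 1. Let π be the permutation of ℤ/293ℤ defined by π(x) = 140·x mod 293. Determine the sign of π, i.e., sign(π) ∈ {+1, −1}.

Trace 124: π^k(124) = [124, 73, 258, 81, 206, 126, 60] for k=0..6.
π_140 has 5 disjoint cycles with lengths [73, 73, 73, 73, 1] on {0,…,292}.
293 − 5 = 288 transpositions; sign(π) = (−1)^288 = +1.
(140|293)_J = +1 (Zolotarev's lemma cross-check).

+1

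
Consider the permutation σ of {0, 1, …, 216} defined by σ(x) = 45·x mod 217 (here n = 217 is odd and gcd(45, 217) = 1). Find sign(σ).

Orbit of 5 under x↦45x: [5, 8, 143, 142, 97, 25, 40]… (length divides ord_217(45)).
Decompose π into cycles: lengths [30, 30, 30, 30, 30, 30, 15, 15, 6, 1] (10 cycles, including the fixed point 0).
10 cycles on 217: each ℓ→(−1)^(ℓ−1), product (−1)^207 = -1.
Via Zolotarev, sign(π_{45}) = (45|217) = -1.

-1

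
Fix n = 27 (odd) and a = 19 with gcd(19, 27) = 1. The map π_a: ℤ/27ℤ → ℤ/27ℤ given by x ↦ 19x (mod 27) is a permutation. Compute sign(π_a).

Orbit of 10 under x↦19x: [10, 1, 19]… (length divides ord_27(19)).
The orbit structure of x ↦ 19x mod 27: 15 orbits of sizes [3, 3, 3, 3, 3, 3, 1, 1, 1, 1, 1, 1, 1, 1, 1].
n − c = 27 − 15 = 12; sign = (−1)^12 = +1.
The Jacobi symbol (19|27) = +1 (Zolotarev) agrees.

+1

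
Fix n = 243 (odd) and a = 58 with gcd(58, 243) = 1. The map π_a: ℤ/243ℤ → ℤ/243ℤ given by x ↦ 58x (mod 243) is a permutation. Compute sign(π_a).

Start at x=142: 142 → 217 → 193 → 16 → 199 → 121 → 214 → … (one orbit).
The orbit structure of x ↦ 58x mod 243: 11 orbits of sizes [81, 81, 27, 27, 9, 9, 3, 3, 1, 1, 1].
243 − 11 = 232 transpositions; sign(π) = (−1)^232 = +1.
Via Zolotarev, sign(π_{58}) = (58|243) = +1.

+1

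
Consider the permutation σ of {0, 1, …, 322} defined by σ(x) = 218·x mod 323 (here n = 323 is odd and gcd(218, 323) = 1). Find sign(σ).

Start at x=39: 39 → 104 → 62 → 273 → 82 → 111 → 296 → … (one orbit).
Decompose π into cycles: lengths [144, 144, 16, 9, 9, 1] (6 cycles, including the fixed point 0).
Σ(ℓ_i−1) = 323−6 = 317; sign = (−1)^317 = -1.
Zolotarev: (218|323) = -1, matching the cycle-count sign.

-1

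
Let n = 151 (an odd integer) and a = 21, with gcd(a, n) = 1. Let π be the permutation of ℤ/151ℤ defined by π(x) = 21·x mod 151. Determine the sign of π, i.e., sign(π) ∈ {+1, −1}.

+1

Start at x=88: 88 → 36 → 1 → 21 → 139 → 50 → 144 → … (one orbit).
Decompose π into cycles: lengths [75, 75, 1] (3 cycles, including the fixed point 0).
151 − 3 = 148 transpositions; sign(π) = (−1)^148 = +1.
Check: (21/151) = +1 by Zolotarev.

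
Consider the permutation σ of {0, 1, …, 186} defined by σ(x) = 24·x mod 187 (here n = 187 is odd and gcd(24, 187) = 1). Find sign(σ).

Start at x=70: 70 → 184 → 115 → 142 → 42 → 73 → 69 → … (one orbit).
Decompose π into cycles: lengths [80, 80, 16, 10, 1] (5 cycles, including the fixed point 0).
Σ(ℓ_i−1) = 187−5 = 182; sign = (−1)^182 = +1.
(24|187)_J = +1 (Zolotarev's lemma cross-check).

+1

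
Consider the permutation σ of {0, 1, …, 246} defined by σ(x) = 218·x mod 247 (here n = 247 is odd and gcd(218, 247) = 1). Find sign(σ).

+1

Start at x=120: 120 → 225 → 144 → 23 → 74 → 77 → 237 → … (one orbit).
Cycle lengths of π_218 on ℤ/247ℤ: [18, 18, 18, 18, 18, 18, 18, 18, 18, 18, 18, 18, 9, 9, 6, 6, 1]; 17 cycles in total.
Σ(ℓ_i−1) = 247−17 = 230; sign = (−1)^230 = +1.
The Jacobi symbol (218|247) = +1 (Zolotarev) agrees.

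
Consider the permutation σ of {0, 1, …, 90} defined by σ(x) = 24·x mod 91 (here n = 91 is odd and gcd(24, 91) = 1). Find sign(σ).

+1

Trace 88: π^k(88) = [88, 19, 1, 24, 30, 83, 81] for k=0..6.
Cycle lengths of π_24 on ℤ/91ℤ: [12, 12, 12, 12, 12, 12, 12, 6, 1]; 9 cycles in total.
91 − 9 = 82 transpositions; sign(π) = (−1)^82 = +1.
Check: (24/91) = +1 by Zolotarev.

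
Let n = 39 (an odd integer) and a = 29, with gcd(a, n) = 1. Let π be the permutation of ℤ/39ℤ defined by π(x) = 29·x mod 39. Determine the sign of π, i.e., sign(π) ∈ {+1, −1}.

Trace 29: π^k(29) = [29, 22, 14, 16, 35, 1] for k=0..5.
π_29 has 10 disjoint cycles with lengths [6, 6, 6, 6, 3, 3, 3, 3, 2, 1] on {0,…,38}.
Σ(ℓ_i−1) = 39−10 = 29; sign = (−1)^29 = -1.
(29|39)_J = -1 (Zolotarev's lemma cross-check).

-1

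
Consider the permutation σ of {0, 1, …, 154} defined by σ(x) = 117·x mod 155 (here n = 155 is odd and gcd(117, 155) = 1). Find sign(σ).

Trace 57: π^k(57) = [57, 4, 3, 41, 147, 149, 73] for k=0..6.
The orbit structure of x ↦ 117x mod 155: 5 orbits of sizes [60, 60, 30, 4, 1].
Σ(ℓ_i−1) = 155−5 = 150; sign = (−1)^150 = +1.

+1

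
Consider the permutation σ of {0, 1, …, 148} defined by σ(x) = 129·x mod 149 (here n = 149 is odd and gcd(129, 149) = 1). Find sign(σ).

+1

Orbit of 17 under x↦129x: [17, 107, 95, 37, 5, 49, 63]… (length divides ord_149(129)).
Cycle lengths of π_129 on ℤ/149ℤ: [37, 37, 37, 37, 1]; 5 cycles in total.
Σ(ℓ_i−1) = 149−5 = 144; sign = (−1)^144 = +1.
The Jacobi symbol (129|149) = +1 (Zolotarev) agrees.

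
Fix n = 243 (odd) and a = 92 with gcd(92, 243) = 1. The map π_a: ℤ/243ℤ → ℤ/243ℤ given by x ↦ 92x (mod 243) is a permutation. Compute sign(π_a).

Start at x=167: 167 → 55 → 200 → 175 → 62 → 115 → 131 → … (one orbit).
Cycle type of π: 162 + 54 + 18 + 6 + 2 + 1; total 6 cycles.
With 6 cycles on 243 points, sign = (−1)^{243−6} = -1.
Check: (92/243) = -1 by Zolotarev.

-1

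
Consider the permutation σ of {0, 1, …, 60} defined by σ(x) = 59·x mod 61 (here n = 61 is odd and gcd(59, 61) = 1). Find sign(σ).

Orbit of 49 under x↦59x: [49, 24, 13, 35, 52, 18, 25]… (length divides ord_61(59)).
Cycle lengths of π_59 on ℤ/61ℤ: [60, 1]; 2 cycles in total.
61 − 2 = 59 transpositions; sign(π) = (−1)^59 = -1.
Via Zolotarev, sign(π_{59}) = (59|61) = -1.

-1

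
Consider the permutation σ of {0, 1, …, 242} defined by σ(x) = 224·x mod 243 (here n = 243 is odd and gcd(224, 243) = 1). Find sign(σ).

Trace 8: π^k(8) = [8, 91, 215, 46, 98, 82, 143] for k=0..6.
14 cycles of lengths [54, 54, 54, 18, 18, 18, 6, 6, 6, 2, 2, 2, 2, 1].
sign(π) = (−1)^{n − #cycles} = (−1)^{243−14} = (−1)^229 = -1.
Check: (224/243) = -1 by Zolotarev.

-1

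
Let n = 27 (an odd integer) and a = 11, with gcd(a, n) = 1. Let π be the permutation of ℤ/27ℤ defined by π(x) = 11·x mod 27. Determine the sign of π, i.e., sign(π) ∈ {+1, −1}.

Orbit of 8 under x↦11x: [8, 7, 23, 10, 2, 22, 26]… (length divides ord_27(11)).
Cycle type of π: 18 + 6 + 2 + 1; total 4 cycles.
Σ(ℓ_i−1) = 27−4 = 23; sign = (−1)^23 = -1.
(11|27)_J = -1 (Zolotarev's lemma cross-check).

-1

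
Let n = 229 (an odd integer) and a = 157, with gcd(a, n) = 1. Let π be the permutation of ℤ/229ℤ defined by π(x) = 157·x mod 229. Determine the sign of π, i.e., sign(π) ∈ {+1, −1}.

-1

Trace 89: π^k(89) = [89, 4, 170, 126, 88, 76, 24] for k=0..6.
The orbit structure of x ↦ 157x mod 229: 2 orbits of sizes [228, 1].
Σ(ℓ_i−1) = 229−2 = 227; sign = (−1)^227 = -1.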